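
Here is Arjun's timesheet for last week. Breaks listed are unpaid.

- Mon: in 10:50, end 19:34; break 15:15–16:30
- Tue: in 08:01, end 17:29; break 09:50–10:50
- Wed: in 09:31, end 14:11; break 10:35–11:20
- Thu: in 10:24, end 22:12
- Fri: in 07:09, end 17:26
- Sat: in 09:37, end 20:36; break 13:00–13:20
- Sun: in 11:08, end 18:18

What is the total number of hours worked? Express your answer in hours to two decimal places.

59.77 hours

Mon: 10:50–19:34 = 8 h 44 min; less 75 min break → 7 h 29 min
Tue: 08:01–17:29 = 9 h 28 min; less 60 min break → 8 h 28 min
Wed: 09:31–14:11 = 4 h 40 min; less 45 min break → 3 h 55 min
Thu: 10:24–22:12 = 11 h 48 min
Fri: 07:09–17:26 = 10 h 17 min
Sat: 09:37–20:36 = 10 h 59 min; less 20 min break → 10 h 39 min
Sun: 11:08–18:18 = 7 h 10 min
Total: 7 h 29 min + 8 h 28 min + 3 h 55 min + 11 h 48 min + 10 h 17 min + 10 h 39 min + 7 h 10 min = 59 h 46 min.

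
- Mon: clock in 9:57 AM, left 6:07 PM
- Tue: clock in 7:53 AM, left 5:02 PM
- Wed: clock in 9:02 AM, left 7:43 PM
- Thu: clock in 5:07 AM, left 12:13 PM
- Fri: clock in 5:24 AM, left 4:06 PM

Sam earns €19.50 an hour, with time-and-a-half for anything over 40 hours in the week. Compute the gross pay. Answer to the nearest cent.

€949.65

Mon: 9:57 AM–6:07 PM = 8 h 10 min
Tue: 7:53 AM–5:02 PM = 9 h 9 min
Wed: 9:02 AM–7:43 PM = 10 h 41 min
Thu: 5:07 AM–12:13 PM = 7 h 6 min
Fri: 5:24 AM–4:06 PM = 10 h 42 min
Total worked: 45 h 48 min = 2748 min.
Regular 40 h 0 min = 2400 min at €19.50/h; overtime 5 h 48 min = 348 min at €29.25/h.
Pay = (2400 × €19.50 + 348 × €29.25) ÷ 60 = €949.65.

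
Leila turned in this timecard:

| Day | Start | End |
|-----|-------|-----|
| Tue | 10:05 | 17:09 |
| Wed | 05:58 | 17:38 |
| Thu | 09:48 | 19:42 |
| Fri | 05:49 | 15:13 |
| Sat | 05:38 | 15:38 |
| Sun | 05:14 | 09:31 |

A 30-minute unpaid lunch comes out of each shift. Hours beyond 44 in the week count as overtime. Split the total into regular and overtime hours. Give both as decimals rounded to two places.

Tue: 10:05–17:09 = 7 h 4 min; less 30 min break → 6 h 34 min
Wed: 05:58–17:38 = 11 h 40 min; less 30 min break → 11 h 10 min
Thu: 09:48–19:42 = 9 h 54 min; less 30 min break → 9 h 24 min
Fri: 05:49–15:13 = 9 h 24 min; less 30 min break → 8 h 54 min
Sat: 05:38–15:38 = 10 h 0 min; less 30 min break → 9 h 30 min
Sun: 05:14–09:31 = 4 h 17 min; less 30 min break → 3 h 47 min
Total worked: 49 h 19 min = 49.32 h.
Threshold 44 h → overtime 5 h 19 min, regular 44 h 0 min.

Regular 44.00 hours, overtime 5.32 hours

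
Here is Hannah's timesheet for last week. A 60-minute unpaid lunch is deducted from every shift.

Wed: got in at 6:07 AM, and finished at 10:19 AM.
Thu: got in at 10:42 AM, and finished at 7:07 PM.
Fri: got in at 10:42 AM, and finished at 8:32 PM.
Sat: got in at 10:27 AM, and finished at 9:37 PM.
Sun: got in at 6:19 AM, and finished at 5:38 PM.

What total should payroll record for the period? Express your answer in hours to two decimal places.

Wed: 6:07 AM–10:19 AM = 4 h 12 min; less 60 min break → 3 h 12 min
Thu: 10:42 AM–7:07 PM = 8 h 25 min; less 60 min break → 7 h 25 min
Fri: 10:42 AM–8:32 PM = 9 h 50 min; less 60 min break → 8 h 50 min
Sat: 10:27 AM–9:37 PM = 11 h 10 min; less 60 min break → 10 h 10 min
Sun: 6:19 AM–5:38 PM = 11 h 19 min; less 60 min break → 10 h 19 min
Total: 3 h 12 min + 7 h 25 min + 8 h 50 min + 10 h 10 min + 10 h 19 min = 39 h 56 min.

39.93 hours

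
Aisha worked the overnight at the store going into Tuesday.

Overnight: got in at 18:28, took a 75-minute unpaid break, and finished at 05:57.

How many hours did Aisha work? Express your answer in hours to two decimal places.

Overnight: 18:28 → midnight = 5 h 32 min; midnight → 05:57 = 5 h 57 min; span 11 h 29 min; less 75 min break → 10 h 14 min

10.23 hours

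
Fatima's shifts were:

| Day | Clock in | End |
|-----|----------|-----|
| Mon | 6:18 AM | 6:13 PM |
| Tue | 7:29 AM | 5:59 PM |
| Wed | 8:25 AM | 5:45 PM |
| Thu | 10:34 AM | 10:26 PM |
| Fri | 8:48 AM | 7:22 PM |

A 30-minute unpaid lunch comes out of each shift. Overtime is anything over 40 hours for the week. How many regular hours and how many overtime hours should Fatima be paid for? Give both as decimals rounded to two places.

Mon: 6:18 AM–6:13 PM = 11 h 55 min; less 30 min break → 11 h 25 min
Tue: 7:29 AM–5:59 PM = 10 h 30 min; less 30 min break → 10 h 0 min
Wed: 8:25 AM–5:45 PM = 9 h 20 min; less 30 min break → 8 h 50 min
Thu: 10:34 AM–10:26 PM = 11 h 52 min; less 30 min break → 11 h 22 min
Fri: 8:48 AM–7:22 PM = 10 h 34 min; less 30 min break → 10 h 4 min
Total worked: 51 h 41 min = 51.68 h.
Threshold 40 h → overtime 11 h 41 min, regular 40 h 0 min.

Regular 40.00 hours, overtime 11.68 hours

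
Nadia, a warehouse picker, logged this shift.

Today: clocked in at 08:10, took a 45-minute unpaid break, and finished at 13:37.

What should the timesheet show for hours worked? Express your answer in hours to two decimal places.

Today: 08:10–13:37 = 5 h 27 min; less 45 min break → 4 h 42 min

4.70 hours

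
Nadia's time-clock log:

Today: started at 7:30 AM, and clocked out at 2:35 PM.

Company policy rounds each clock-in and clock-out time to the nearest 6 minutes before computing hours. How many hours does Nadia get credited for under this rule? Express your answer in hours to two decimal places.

7.10 hours

Today: in 7:30 AM→7:30 AM, out 2:35 PM→2:36 PM; 7 h 6 min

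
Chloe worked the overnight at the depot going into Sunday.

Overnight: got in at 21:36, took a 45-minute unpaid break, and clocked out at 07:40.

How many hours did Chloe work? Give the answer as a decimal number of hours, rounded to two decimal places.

Overnight: 21:36 → midnight = 2 h 24 min; midnight → 07:40 = 7 h 40 min; span 10 h 4 min; less 45 min break → 9 h 19 min

9.32 hours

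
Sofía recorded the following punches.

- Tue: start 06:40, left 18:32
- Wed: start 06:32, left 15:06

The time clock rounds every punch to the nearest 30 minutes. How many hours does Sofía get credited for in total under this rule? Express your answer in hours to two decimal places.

Tue: in 06:40→06:30, out 18:32→18:30; 12 h 0 min
Wed: in 06:32→06:30, out 15:06→15:00; 8 h 30 min
Total credited: 20 h 30 min.

20.50 hours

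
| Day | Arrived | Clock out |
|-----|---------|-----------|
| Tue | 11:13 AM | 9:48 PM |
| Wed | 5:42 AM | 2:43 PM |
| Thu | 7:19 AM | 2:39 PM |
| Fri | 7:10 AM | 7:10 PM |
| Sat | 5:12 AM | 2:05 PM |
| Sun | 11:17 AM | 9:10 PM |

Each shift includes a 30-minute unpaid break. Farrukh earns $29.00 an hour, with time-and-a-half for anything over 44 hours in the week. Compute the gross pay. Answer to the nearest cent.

$1741.45

Tue: 11:13 AM–9:48 PM = 10 h 35 min; less 30 min break → 10 h 5 min
Wed: 5:42 AM–2:43 PM = 9 h 1 min; less 30 min break → 8 h 31 min
Thu: 7:19 AM–2:39 PM = 7 h 20 min; less 30 min break → 6 h 50 min
Fri: 7:10 AM–7:10 PM = 12 h 0 min; less 30 min break → 11 h 30 min
Sat: 5:12 AM–2:05 PM = 8 h 53 min; less 30 min break → 8 h 23 min
Sun: 11:17 AM–9:10 PM = 9 h 53 min; less 30 min break → 9 h 23 min
Total worked: 54 h 42 min = 3282 min.
Regular 44 h 0 min = 2640 min at $29.00/h; overtime 10 h 42 min = 642 min at $43.50/h.
Pay = (2640 × $29.00 + 642 × $43.50) ÷ 60 = $1741.45.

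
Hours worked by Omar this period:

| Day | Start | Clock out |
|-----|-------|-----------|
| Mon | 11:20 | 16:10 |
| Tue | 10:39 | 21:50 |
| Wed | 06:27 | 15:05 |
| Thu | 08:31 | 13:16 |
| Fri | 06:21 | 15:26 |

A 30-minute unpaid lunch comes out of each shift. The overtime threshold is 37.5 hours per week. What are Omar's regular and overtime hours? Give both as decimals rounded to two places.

Regular 35.98 hours, overtime 0.00 hours

Mon: 11:20–16:10 = 4 h 50 min; less 30 min break → 4 h 20 min
Tue: 10:39–21:50 = 11 h 11 min; less 30 min break → 10 h 41 min
Wed: 06:27–15:05 = 8 h 38 min; less 30 min break → 8 h 8 min
Thu: 08:31–13:16 = 4 h 45 min; less 30 min break → 4 h 15 min
Fri: 06:21–15:26 = 9 h 5 min; less 30 min break → 8 h 35 min
Total worked: 35 h 59 min = 35.98 h.
Threshold 37.5 h → overtime 0 h 0 min, regular 35 h 59 min.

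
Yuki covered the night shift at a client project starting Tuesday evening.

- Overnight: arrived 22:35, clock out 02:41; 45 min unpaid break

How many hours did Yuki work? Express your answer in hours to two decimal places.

Overnight: 22:35 → midnight = 1 h 25 min; midnight → 02:41 = 2 h 41 min; span 4 h 6 min; less 45 min break → 3 h 21 min

3.35 hours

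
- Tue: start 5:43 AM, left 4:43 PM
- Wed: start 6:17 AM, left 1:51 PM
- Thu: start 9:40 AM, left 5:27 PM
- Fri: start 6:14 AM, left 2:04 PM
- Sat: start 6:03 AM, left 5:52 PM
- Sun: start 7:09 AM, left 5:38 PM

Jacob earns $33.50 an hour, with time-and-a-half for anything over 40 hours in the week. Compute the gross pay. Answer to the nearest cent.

Tue: 5:43 AM–4:43 PM = 11 h 0 min
Wed: 6:17 AM–1:51 PM = 7 h 34 min
Thu: 9:40 AM–5:27 PM = 7 h 47 min
Fri: 6:14 AM–2:04 PM = 7 h 50 min
Sat: 6:03 AM–5:52 PM = 11 h 49 min
Sun: 7:09 AM–5:38 PM = 10 h 29 min
Total worked: 56 h 29 min = 3389 min.
Regular 40 h 0 min = 2400 min at $33.50/h; overtime 16 h 29 min = 989 min at $50.25/h.
Pay = (2400 × $33.50 + 989 × $50.25) ÷ 60 = $2168.29.

$2168.29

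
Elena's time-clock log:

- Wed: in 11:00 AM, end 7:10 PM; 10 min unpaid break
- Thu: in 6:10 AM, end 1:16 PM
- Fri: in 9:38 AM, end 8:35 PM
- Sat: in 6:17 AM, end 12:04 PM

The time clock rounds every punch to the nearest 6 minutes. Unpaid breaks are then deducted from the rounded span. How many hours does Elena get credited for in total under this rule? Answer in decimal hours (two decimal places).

Wed: in 11:00 AM→11:00 AM, out 7:10 PM→7:12 PM; 8 h 12 min − 10 min = 8 h 2 min
Thu: in 6:10 AM→6:12 AM, out 1:16 PM→1:18 PM; 7 h 6 min
Fri: in 9:38 AM→9:36 AM, out 8:35 PM→8:36 PM; 11 h 0 min
Sat: in 6:17 AM→6:18 AM, out 12:04 PM→12:06 PM; 5 h 48 min
Total credited: 31 h 56 min.

31.93 hours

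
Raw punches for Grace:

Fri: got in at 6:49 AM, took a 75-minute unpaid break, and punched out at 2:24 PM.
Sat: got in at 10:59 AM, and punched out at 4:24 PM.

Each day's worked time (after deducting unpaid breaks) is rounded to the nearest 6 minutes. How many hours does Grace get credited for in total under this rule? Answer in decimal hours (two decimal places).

11.70 hours

Fri: 6:49 AM–2:24 PM = 7 h 35 min − 75 min = 6 h 20 min → rounds to 6 h 18 min
Sat: 10:59 AM–4:24 PM = 5 h 25 min → rounds to 5 h 24 min
Total credited: 11 h 42 min.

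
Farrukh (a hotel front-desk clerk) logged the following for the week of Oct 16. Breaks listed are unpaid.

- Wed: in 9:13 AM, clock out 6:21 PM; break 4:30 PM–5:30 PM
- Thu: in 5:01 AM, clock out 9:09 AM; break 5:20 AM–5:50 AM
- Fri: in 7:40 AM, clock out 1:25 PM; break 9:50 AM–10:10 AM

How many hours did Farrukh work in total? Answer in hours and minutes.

17 h 11 min

Wed: 9:13 AM–6:21 PM = 9 h 8 min; less 60 min break → 8 h 8 min
Thu: 5:01 AM–9:09 AM = 4 h 8 min; less 30 min break → 3 h 38 min
Fri: 7:40 AM–1:25 PM = 5 h 45 min; less 20 min break → 5 h 25 min
Total: 8 h 8 min + 3 h 38 min + 5 h 25 min = 17 h 11 min.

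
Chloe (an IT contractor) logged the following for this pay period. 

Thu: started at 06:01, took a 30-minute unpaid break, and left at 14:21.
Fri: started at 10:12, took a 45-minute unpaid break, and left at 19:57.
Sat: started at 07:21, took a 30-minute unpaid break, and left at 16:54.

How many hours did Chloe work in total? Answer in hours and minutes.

Thu: 06:01–14:21 = 8 h 20 min; less 30 min break → 7 h 50 min
Fri: 10:12–19:57 = 9 h 45 min; less 45 min break → 9 h 0 min
Sat: 07:21–16:54 = 9 h 33 min; less 30 min break → 9 h 3 min
Total: 7 h 50 min + 9 h 0 min + 9 h 3 min = 25 h 53 min.

25 h 53 min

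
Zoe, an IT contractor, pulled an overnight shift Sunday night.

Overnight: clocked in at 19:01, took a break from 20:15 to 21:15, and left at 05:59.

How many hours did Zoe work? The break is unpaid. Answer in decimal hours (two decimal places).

Overnight: 19:01 → midnight = 4 h 59 min; midnight → 05:59 = 5 h 59 min; span 10 h 58 min; less 60 min break → 9 h 58 min

9.97 hours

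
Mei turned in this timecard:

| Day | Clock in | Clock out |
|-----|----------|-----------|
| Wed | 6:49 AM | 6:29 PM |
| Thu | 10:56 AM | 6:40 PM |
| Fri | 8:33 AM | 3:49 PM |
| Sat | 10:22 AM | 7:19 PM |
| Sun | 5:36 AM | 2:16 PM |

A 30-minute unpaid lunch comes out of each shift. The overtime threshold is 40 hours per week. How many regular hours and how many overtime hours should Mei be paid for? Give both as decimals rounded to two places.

Regular 40.00 hours, overtime 1.78 hours

Wed: 6:49 AM–6:29 PM = 11 h 40 min; less 30 min break → 11 h 10 min
Thu: 10:56 AM–6:40 PM = 7 h 44 min; less 30 min break → 7 h 14 min
Fri: 8:33 AM–3:49 PM = 7 h 16 min; less 30 min break → 6 h 46 min
Sat: 10:22 AM–7:19 PM = 8 h 57 min; less 30 min break → 8 h 27 min
Sun: 5:36 AM–2:16 PM = 8 h 40 min; less 30 min break → 8 h 10 min
Total worked: 41 h 47 min = 41.78 h.
Threshold 40 h → overtime 1 h 47 min, regular 40 h 0 min.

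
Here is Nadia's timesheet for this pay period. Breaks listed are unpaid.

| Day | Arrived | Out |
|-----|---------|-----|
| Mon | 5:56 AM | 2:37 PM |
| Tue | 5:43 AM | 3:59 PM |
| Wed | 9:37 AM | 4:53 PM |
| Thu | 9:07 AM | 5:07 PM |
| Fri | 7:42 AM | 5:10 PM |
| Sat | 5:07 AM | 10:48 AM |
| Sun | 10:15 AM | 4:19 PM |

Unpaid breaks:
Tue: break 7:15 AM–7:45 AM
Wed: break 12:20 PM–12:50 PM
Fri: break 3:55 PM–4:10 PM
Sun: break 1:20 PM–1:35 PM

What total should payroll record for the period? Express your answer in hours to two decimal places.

Mon: 5:56 AM–2:37 PM = 8 h 41 min
Tue: 5:43 AM–3:59 PM = 10 h 16 min; less 30 min break → 9 h 46 min
Wed: 9:37 AM–4:53 PM = 7 h 16 min; less 30 min break → 6 h 46 min
Thu: 9:07 AM–5:07 PM = 8 h 0 min
Fri: 7:42 AM–5:10 PM = 9 h 28 min; less 15 min break → 9 h 13 min
Sat: 5:07 AM–10:48 AM = 5 h 41 min
Sun: 10:15 AM–4:19 PM = 6 h 4 min; less 15 min break → 5 h 49 min
Total: 8 h 41 min + 9 h 46 min + 6 h 46 min + 8 h 0 min + 9 h 13 min + 5 h 41 min + 5 h 49 min = 53 h 56 min.

53.93 hours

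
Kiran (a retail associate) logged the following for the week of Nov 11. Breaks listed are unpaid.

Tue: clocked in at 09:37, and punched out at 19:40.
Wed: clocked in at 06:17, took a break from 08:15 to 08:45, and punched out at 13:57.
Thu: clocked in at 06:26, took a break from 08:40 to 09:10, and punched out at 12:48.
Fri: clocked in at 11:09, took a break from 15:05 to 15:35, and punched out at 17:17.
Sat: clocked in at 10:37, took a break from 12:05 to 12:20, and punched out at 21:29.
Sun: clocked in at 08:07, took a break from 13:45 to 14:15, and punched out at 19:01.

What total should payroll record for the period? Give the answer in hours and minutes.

Tue: 09:37–19:40 = 10 h 3 min
Wed: 06:17–13:57 = 7 h 40 min; less 30 min break → 7 h 10 min
Thu: 06:26–12:48 = 6 h 22 min; less 30 min break → 5 h 52 min
Fri: 11:09–17:17 = 6 h 8 min; less 30 min break → 5 h 38 min
Sat: 10:37–21:29 = 10 h 52 min; less 15 min break → 10 h 37 min
Sun: 08:07–19:01 = 10 h 54 min; less 30 min break → 10 h 24 min
Total: 10 h 3 min + 7 h 10 min + 5 h 52 min + 5 h 38 min + 10 h 37 min + 10 h 24 min = 49 h 44 min.

49 h 44 min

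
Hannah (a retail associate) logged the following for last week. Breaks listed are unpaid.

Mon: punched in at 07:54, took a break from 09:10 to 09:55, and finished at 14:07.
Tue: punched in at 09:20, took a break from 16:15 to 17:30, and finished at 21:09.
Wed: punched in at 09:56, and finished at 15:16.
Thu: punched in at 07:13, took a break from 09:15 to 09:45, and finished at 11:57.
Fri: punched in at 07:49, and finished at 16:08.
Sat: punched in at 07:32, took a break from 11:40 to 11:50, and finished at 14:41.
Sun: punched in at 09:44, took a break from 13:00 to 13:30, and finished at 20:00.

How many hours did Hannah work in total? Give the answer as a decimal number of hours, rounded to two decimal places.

Mon: 07:54–14:07 = 6 h 13 min; less 45 min break → 5 h 28 min
Tue: 09:20–21:09 = 11 h 49 min; less 75 min break → 10 h 34 min
Wed: 09:56–15:16 = 5 h 20 min
Thu: 07:13–11:57 = 4 h 44 min; less 30 min break → 4 h 14 min
Fri: 07:49–16:08 = 8 h 19 min
Sat: 07:32–14:41 = 7 h 9 min; less 10 min break → 6 h 59 min
Sun: 09:44–20:00 = 10 h 16 min; less 30 min break → 9 h 46 min
Total: 5 h 28 min + 10 h 34 min + 5 h 20 min + 4 h 14 min + 8 h 19 min + 6 h 59 min + 9 h 46 min = 50 h 40 min.

50.67 hours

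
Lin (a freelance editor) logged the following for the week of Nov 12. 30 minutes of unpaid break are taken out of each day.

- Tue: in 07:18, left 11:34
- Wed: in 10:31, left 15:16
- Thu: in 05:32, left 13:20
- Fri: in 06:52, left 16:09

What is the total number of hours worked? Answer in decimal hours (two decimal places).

Tue: 07:18–11:34 = 4 h 16 min; less 30 min break → 3 h 46 min
Wed: 10:31–15:16 = 4 h 45 min; less 30 min break → 4 h 15 min
Thu: 05:32–13:20 = 7 h 48 min; less 30 min break → 7 h 18 min
Fri: 06:52–16:09 = 9 h 17 min; less 30 min break → 8 h 47 min
Total: 3 h 46 min + 4 h 15 min + 7 h 18 min + 8 h 47 min = 24 h 6 min.

24.10 hours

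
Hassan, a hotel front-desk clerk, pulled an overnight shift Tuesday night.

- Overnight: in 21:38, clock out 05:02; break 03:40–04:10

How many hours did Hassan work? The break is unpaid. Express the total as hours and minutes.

6 h 54 min

Overnight: 21:38 → midnight = 2 h 22 min; midnight → 05:02 = 5 h 2 min; span 7 h 24 min; less 30 min break → 6 h 54 min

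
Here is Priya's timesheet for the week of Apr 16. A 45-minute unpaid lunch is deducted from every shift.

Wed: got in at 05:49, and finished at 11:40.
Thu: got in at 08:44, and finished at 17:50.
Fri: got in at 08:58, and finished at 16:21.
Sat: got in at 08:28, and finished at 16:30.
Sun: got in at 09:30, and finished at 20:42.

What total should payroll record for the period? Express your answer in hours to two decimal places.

37.82 hours

Wed: 05:49–11:40 = 5 h 51 min; less 45 min break → 5 h 6 min
Thu: 08:44–17:50 = 9 h 6 min; less 45 min break → 8 h 21 min
Fri: 08:58–16:21 = 7 h 23 min; less 45 min break → 6 h 38 min
Sat: 08:28–16:30 = 8 h 2 min; less 45 min break → 7 h 17 min
Sun: 09:30–20:42 = 11 h 12 min; less 45 min break → 10 h 27 min
Total: 5 h 6 min + 8 h 21 min + 6 h 38 min + 7 h 17 min + 10 h 27 min = 37 h 49 min.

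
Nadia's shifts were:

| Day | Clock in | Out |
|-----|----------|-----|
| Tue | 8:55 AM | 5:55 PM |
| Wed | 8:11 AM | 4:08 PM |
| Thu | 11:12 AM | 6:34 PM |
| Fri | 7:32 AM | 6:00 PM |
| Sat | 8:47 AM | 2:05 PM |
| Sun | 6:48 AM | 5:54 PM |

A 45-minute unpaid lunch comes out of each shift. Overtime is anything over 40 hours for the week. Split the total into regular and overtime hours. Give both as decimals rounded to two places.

Tue: 8:55 AM–5:55 PM = 9 h 0 min; less 45 min break → 8 h 15 min
Wed: 8:11 AM–4:08 PM = 7 h 57 min; less 45 min break → 7 h 12 min
Thu: 11:12 AM–6:34 PM = 7 h 22 min; less 45 min break → 6 h 37 min
Fri: 7:32 AM–6:00 PM = 10 h 28 min; less 45 min break → 9 h 43 min
Sat: 8:47 AM–2:05 PM = 5 h 18 min; less 45 min break → 4 h 33 min
Sun: 6:48 AM–5:54 PM = 11 h 6 min; less 45 min break → 10 h 21 min
Total worked: 46 h 41 min = 46.68 h.
Threshold 40 h → overtime 6 h 41 min, regular 40 h 0 min.

Regular 40.00 hours, overtime 6.68 hours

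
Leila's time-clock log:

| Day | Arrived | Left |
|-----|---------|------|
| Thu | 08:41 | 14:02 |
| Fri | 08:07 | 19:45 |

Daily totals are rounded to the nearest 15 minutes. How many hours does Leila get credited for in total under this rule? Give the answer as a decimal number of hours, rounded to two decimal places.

Thu: 08:41–14:02 = 5 h 21 min → rounds to 5 h 15 min
Fri: 08:07–19:45 = 11 h 38 min → rounds to 11 h 45 min
Total credited: 17 h 0 min.

17.00 hours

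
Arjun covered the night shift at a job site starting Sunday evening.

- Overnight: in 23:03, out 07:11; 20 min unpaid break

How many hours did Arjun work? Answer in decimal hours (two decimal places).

Overnight: 23:03 → midnight = 0 h 57 min; midnight → 07:11 = 7 h 11 min; span 8 h 8 min; less 20 min break → 7 h 48 min

7.80 hours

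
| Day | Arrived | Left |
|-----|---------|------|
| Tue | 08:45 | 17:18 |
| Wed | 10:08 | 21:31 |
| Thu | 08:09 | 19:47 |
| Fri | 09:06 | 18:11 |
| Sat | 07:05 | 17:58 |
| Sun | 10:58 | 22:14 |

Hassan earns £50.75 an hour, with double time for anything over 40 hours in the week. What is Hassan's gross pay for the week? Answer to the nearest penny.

£4344.20

Tue: 08:45–17:18 = 8 h 33 min
Wed: 10:08–21:31 = 11 h 23 min
Thu: 08:09–19:47 = 11 h 38 min
Fri: 09:06–18:11 = 9 h 5 min
Sat: 07:05–17:58 = 10 h 53 min
Sun: 10:58–22:14 = 11 h 16 min
Total worked: 62 h 48 min = 3768 min.
Regular 40 h 0 min = 2400 min at £50.75/h; overtime 22 h 48 min = 1368 min at £101.50/h.
Pay = (2400 × £50.75 + 1368 × £101.50) ÷ 60 = £4344.20.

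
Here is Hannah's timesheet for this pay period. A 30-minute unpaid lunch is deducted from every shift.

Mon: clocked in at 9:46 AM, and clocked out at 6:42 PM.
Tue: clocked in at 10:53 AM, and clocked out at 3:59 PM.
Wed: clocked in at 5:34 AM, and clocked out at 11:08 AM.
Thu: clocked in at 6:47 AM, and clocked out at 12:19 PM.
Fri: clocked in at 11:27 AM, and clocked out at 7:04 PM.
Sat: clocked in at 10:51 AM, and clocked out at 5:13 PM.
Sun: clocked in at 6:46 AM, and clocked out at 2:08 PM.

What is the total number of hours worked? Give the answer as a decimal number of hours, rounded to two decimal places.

Mon: 9:46 AM–6:42 PM = 8 h 56 min; less 30 min break → 8 h 26 min
Tue: 10:53 AM–3:59 PM = 5 h 6 min; less 30 min break → 4 h 36 min
Wed: 5:34 AM–11:08 AM = 5 h 34 min; less 30 min break → 5 h 4 min
Thu: 6:47 AM–12:19 PM = 5 h 32 min; less 30 min break → 5 h 2 min
Fri: 11:27 AM–7:04 PM = 7 h 37 min; less 30 min break → 7 h 7 min
Sat: 10:51 AM–5:13 PM = 6 h 22 min; less 30 min break → 5 h 52 min
Sun: 6:46 AM–2:08 PM = 7 h 22 min; less 30 min break → 6 h 52 min
Total: 8 h 26 min + 4 h 36 min + 5 h 4 min + 5 h 2 min + 7 h 7 min + 5 h 52 min + 6 h 52 min = 42 h 59 min.

42.98 hours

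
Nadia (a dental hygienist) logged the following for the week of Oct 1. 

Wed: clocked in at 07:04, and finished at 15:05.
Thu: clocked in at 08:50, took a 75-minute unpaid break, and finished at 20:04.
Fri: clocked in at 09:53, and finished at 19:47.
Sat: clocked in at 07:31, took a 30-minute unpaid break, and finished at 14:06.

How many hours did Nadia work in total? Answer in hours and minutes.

33 h 59 min

Wed: 07:04–15:05 = 8 h 1 min
Thu: 08:50–20:04 = 11 h 14 min; less 75 min break → 9 h 59 min
Fri: 09:53–19:47 = 9 h 54 min
Sat: 07:31–14:06 = 6 h 35 min; less 30 min break → 6 h 5 min
Total: 8 h 1 min + 9 h 59 min + 9 h 54 min + 6 h 5 min = 33 h 59 min.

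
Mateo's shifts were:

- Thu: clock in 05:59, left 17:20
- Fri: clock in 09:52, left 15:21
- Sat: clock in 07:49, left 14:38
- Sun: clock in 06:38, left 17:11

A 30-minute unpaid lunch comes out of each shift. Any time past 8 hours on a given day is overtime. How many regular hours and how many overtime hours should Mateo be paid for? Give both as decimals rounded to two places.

Thu: 05:59–17:20 = 11 h 21 min; less 30 min break → 10 h 51 min
Fri: 09:52–15:21 = 5 h 29 min; less 30 min break → 4 h 59 min
Sat: 07:49–14:38 = 6 h 49 min; less 30 min break → 6 h 19 min
Sun: 06:38–17:11 = 10 h 33 min; less 30 min break → 10 h 3 min
Thu reg 8 h 0 min / OT 2 h 51 min; Fri reg 4 h 59 min / OT 0 h 0 min; Sat reg 6 h 19 min / OT 0 h 0 min; Sun reg 8 h 0 min / OT 2 h 3 min.
Totals: regular 27 h 18 min, overtime 4 h 54 min.

Regular 27.30 hours, overtime 4.90 hours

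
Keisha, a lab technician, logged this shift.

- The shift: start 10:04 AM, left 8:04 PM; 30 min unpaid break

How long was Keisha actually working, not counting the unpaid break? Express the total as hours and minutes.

9 h 30 min

The shift: 10:04 AM–8:04 PM = 10 h 0 min; less 30 min break → 9 h 30 min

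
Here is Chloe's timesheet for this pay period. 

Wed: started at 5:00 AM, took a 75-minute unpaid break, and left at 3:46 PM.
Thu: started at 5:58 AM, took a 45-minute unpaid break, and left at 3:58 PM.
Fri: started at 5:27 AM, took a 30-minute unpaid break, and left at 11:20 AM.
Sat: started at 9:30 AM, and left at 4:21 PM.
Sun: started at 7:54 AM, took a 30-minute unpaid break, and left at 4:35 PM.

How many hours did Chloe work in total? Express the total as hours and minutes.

Wed: 5:00 AM–3:46 PM = 10 h 46 min; less 75 min break → 9 h 31 min
Thu: 5:58 AM–3:58 PM = 10 h 0 min; less 45 min break → 9 h 15 min
Fri: 5:27 AM–11:20 AM = 5 h 53 min; less 30 min break → 5 h 23 min
Sat: 9:30 AM–4:21 PM = 6 h 51 min
Sun: 7:54 AM–4:35 PM = 8 h 41 min; less 30 min break → 8 h 11 min
Total: 9 h 31 min + 9 h 15 min + 5 h 23 min + 6 h 51 min + 8 h 11 min = 39 h 11 min.

39 h 11 min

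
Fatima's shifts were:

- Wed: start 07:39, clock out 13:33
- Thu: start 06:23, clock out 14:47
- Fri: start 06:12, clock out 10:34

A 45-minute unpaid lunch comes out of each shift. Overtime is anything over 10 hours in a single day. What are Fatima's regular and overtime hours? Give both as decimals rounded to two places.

Regular 16.42 hours, overtime 0.00 hours

Wed: 07:39–13:33 = 5 h 54 min; less 45 min break → 5 h 9 min
Thu: 06:23–14:47 = 8 h 24 min; less 45 min break → 7 h 39 min
Fri: 06:12–10:34 = 4 h 22 min; less 45 min break → 3 h 37 min
Wed reg 5 h 9 min / OT 0 h 0 min; Thu reg 7 h 39 min / OT 0 h 0 min; Fri reg 3 h 37 min / OT 0 h 0 min.
Totals: regular 16 h 25 min, overtime 0 h 0 min.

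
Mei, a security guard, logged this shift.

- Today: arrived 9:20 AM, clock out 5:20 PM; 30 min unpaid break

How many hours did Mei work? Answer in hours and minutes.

7 h 30 min

Today: 9:20 AM–5:20 PM = 8 h 0 min; less 30 min break → 7 h 30 min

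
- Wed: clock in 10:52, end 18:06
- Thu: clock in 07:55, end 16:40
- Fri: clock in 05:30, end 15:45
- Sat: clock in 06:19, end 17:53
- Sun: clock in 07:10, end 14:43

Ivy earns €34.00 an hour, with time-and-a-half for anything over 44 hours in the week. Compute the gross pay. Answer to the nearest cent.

Wed: 10:52–18:06 = 7 h 14 min
Thu: 07:55–16:40 = 8 h 45 min
Fri: 05:30–15:45 = 10 h 15 min
Sat: 06:19–17:53 = 11 h 34 min
Sun: 07:10–14:43 = 7 h 33 min
Total worked: 45 h 21 min = 2721 min.
Regular 44 h 0 min = 2640 min at €34.00/h; overtime 1 h 21 min = 81 min at €51.00/h.
Pay = (2640 × €34.00 + 81 × €51.00) ÷ 60 = €1564.85.

€1564.85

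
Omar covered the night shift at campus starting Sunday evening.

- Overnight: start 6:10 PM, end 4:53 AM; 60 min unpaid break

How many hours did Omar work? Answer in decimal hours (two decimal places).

Overnight: 6:10 PM → midnight = 5 h 50 min; midnight → 4:53 AM = 4 h 53 min; span 10 h 43 min; less 60 min break → 9 h 43 min

9.72 hours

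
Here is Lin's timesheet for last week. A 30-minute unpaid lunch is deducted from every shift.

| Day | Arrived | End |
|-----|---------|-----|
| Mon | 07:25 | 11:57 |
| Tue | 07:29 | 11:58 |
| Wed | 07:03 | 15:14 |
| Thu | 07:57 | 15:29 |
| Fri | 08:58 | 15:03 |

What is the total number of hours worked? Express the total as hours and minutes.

Mon: 07:25–11:57 = 4 h 32 min; less 30 min break → 4 h 2 min
Tue: 07:29–11:58 = 4 h 29 min; less 30 min break → 3 h 59 min
Wed: 07:03–15:14 = 8 h 11 min; less 30 min break → 7 h 41 min
Thu: 07:57–15:29 = 7 h 32 min; less 30 min break → 7 h 2 min
Fri: 08:58–15:03 = 6 h 5 min; less 30 min break → 5 h 35 min
Total: 4 h 2 min + 3 h 59 min + 7 h 41 min + 7 h 2 min + 5 h 35 min = 28 h 19 min.

28 h 19 min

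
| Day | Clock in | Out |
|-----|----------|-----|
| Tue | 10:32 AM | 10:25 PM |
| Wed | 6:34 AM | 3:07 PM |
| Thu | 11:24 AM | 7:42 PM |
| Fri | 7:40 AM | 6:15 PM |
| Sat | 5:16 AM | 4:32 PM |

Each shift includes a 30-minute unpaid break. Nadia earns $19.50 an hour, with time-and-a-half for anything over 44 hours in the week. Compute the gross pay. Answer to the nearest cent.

Tue: 10:32 AM–10:25 PM = 11 h 53 min; less 30 min break → 11 h 23 min
Wed: 6:34 AM–3:07 PM = 8 h 33 min; less 30 min break → 8 h 3 min
Thu: 11:24 AM–7:42 PM = 8 h 18 min; less 30 min break → 7 h 48 min
Fri: 7:40 AM–6:15 PM = 10 h 35 min; less 30 min break → 10 h 5 min
Sat: 5:16 AM–4:32 PM = 11 h 16 min; less 30 min break → 10 h 46 min
Total worked: 48 h 5 min = 2885 min.
Regular 44 h 0 min = 2640 min at $19.50/h; overtime 4 h 5 min = 245 min at $29.25/h.
Pay = (2640 × $19.50 + 245 × $29.25) ÷ 60 = $977.44.

$977.44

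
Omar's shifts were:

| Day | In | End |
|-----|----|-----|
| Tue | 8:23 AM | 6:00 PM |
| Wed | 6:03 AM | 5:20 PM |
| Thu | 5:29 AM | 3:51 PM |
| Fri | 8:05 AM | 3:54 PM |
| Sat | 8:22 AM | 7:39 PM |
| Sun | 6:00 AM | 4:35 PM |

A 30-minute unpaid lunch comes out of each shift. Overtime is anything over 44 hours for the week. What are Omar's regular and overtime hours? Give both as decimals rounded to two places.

Tue: 8:23 AM–6:00 PM = 9 h 37 min; less 30 min break → 9 h 7 min
Wed: 6:03 AM–5:20 PM = 11 h 17 min; less 30 min break → 10 h 47 min
Thu: 5:29 AM–3:51 PM = 10 h 22 min; less 30 min break → 9 h 52 min
Fri: 8:05 AM–3:54 PM = 7 h 49 min; less 30 min break → 7 h 19 min
Sat: 8:22 AM–7:39 PM = 11 h 17 min; less 30 min break → 10 h 47 min
Sun: 6:00 AM–4:35 PM = 10 h 35 min; less 30 min break → 10 h 5 min
Total worked: 57 h 57 min = 57.95 h.
Threshold 44 h → overtime 13 h 57 min, regular 44 h 0 min.

Regular 44.00 hours, overtime 13.95 hours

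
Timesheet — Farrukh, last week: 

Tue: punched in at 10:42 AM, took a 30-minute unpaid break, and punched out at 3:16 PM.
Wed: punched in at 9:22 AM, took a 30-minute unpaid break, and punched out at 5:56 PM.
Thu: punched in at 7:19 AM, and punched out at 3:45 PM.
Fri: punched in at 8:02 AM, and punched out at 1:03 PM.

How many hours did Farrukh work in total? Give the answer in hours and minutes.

Tue: 10:42 AM–3:16 PM = 4 h 34 min; less 30 min break → 4 h 4 min
Wed: 9:22 AM–5:56 PM = 8 h 34 min; less 30 min break → 8 h 4 min
Thu: 7:19 AM–3:45 PM = 8 h 26 min
Fri: 8:02 AM–1:03 PM = 5 h 1 min
Total: 4 h 4 min + 8 h 4 min + 8 h 26 min + 5 h 1 min = 25 h 35 min.

25 h 35 min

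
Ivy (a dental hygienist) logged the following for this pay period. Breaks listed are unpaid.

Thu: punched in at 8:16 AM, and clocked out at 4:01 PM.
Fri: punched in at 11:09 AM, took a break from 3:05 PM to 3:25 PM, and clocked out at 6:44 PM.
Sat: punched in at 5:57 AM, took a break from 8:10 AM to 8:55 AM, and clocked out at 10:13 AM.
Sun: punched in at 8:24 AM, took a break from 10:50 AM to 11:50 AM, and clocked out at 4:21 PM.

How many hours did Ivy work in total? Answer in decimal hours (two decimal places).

Thu: 8:16 AM–4:01 PM = 7 h 45 min
Fri: 11:09 AM–6:44 PM = 7 h 35 min; less 20 min break → 7 h 15 min
Sat: 5:57 AM–10:13 AM = 4 h 16 min; less 45 min break → 3 h 31 min
Sun: 8:24 AM–4:21 PM = 7 h 57 min; less 60 min break → 6 h 57 min
Total: 7 h 45 min + 7 h 15 min + 3 h 31 min + 6 h 57 min = 25 h 28 min.

25.47 hours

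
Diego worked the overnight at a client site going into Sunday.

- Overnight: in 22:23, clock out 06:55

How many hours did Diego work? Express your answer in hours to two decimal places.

8.53 hours

Overnight: 22:23 → midnight = 1 h 37 min; midnight → 06:55 = 6 h 55 min; span 8 h 32 min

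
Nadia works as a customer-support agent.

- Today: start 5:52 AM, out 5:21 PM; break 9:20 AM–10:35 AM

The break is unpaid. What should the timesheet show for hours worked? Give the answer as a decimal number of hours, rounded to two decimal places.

Today: 5:52 AM–5:21 PM = 11 h 29 min; less 75 min break → 10 h 14 min

10.23 hours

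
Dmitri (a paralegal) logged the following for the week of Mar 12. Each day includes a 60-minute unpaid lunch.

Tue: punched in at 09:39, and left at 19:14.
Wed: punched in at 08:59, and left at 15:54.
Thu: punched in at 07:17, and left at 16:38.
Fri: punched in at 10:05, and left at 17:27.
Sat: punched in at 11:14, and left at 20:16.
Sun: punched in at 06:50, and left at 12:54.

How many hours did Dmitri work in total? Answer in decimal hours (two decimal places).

Tue: 09:39–19:14 = 9 h 35 min; less 60 min break → 8 h 35 min
Wed: 08:59–15:54 = 6 h 55 min; less 60 min break → 5 h 55 min
Thu: 07:17–16:38 = 9 h 21 min; less 60 min break → 8 h 21 min
Fri: 10:05–17:27 = 7 h 22 min; less 60 min break → 6 h 22 min
Sat: 11:14–20:16 = 9 h 2 min; less 60 min break → 8 h 2 min
Sun: 06:50–12:54 = 6 h 4 min; less 60 min break → 5 h 4 min
Total: 8 h 35 min + 5 h 55 min + 8 h 21 min + 6 h 22 min + 8 h 2 min + 5 h 4 min = 42 h 19 min.

42.32 hours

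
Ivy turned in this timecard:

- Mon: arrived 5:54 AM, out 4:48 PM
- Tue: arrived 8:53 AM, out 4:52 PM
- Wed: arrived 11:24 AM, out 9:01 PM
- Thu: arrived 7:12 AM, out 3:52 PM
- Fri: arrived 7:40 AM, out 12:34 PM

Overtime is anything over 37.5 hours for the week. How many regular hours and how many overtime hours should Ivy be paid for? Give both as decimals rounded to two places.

Regular 37.50 hours, overtime 4.57 hours

Mon: 5:54 AM–4:48 PM = 10 h 54 min
Tue: 8:53 AM–4:52 PM = 7 h 59 min
Wed: 11:24 AM–9:01 PM = 9 h 37 min
Thu: 7:12 AM–3:52 PM = 8 h 40 min
Fri: 7:40 AM–12:34 PM = 4 h 54 min
Total worked: 42 h 4 min = 42.07 h.
Threshold 37.5 h → overtime 4 h 34 min, regular 37 h 30 min.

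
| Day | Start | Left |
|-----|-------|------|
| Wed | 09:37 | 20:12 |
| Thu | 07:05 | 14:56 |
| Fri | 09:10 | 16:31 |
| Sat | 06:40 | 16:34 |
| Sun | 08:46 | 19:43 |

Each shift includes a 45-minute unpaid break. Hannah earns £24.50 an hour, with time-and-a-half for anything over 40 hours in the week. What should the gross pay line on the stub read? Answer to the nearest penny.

Wed: 09:37–20:12 = 10 h 35 min; less 45 min break → 9 h 50 min
Thu: 07:05–14:56 = 7 h 51 min; less 45 min break → 7 h 6 min
Fri: 09:10–16:31 = 7 h 21 min; less 45 min break → 6 h 36 min
Sat: 06:40–16:34 = 9 h 54 min; less 45 min break → 9 h 9 min
Sun: 08:46–19:43 = 10 h 57 min; less 45 min break → 10 h 12 min
Total worked: 42 h 53 min = 2573 min.
Regular 40 h 0 min = 2400 min at £24.50/h; overtime 2 h 53 min = 173 min at £36.75/h.
Pay = (2400 × £24.50 + 173 × £36.75) ÷ 60 = £1085.96.

£1085.96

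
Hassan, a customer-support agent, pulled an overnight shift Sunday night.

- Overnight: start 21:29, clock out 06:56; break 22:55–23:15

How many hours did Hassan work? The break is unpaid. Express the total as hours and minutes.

Overnight: 21:29 → midnight = 2 h 31 min; midnight → 06:56 = 6 h 56 min; span 9 h 27 min; less 20 min break → 9 h 7 min

9 h 7 min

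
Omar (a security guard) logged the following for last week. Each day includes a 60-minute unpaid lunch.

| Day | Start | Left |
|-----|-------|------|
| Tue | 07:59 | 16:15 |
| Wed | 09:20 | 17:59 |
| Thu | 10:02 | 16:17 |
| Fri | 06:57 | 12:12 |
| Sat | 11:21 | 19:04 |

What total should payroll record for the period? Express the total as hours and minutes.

31 h 8 min

Tue: 07:59–16:15 = 8 h 16 min; less 60 min break → 7 h 16 min
Wed: 09:20–17:59 = 8 h 39 min; less 60 min break → 7 h 39 min
Thu: 10:02–16:17 = 6 h 15 min; less 60 min break → 5 h 15 min
Fri: 06:57–12:12 = 5 h 15 min; less 60 min break → 4 h 15 min
Sat: 11:21–19:04 = 7 h 43 min; less 60 min break → 6 h 43 min
Total: 7 h 16 min + 7 h 39 min + 5 h 15 min + 4 h 15 min + 6 h 43 min = 31 h 8 min.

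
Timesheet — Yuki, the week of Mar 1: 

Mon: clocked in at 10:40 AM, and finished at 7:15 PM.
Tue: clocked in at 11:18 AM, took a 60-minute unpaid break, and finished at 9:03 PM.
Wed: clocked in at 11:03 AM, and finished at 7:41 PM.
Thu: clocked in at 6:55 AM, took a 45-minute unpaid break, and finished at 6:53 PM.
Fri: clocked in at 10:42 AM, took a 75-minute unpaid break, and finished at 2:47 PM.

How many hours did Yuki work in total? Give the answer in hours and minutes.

40 h 1 min

Mon: 10:40 AM–7:15 PM = 8 h 35 min
Tue: 11:18 AM–9:03 PM = 9 h 45 min; less 60 min break → 8 h 45 min
Wed: 11:03 AM–7:41 PM = 8 h 38 min
Thu: 6:55 AM–6:53 PM = 11 h 58 min; less 45 min break → 11 h 13 min
Fri: 10:42 AM–2:47 PM = 4 h 5 min; less 75 min break → 2 h 50 min
Total: 8 h 35 min + 8 h 45 min + 8 h 38 min + 11 h 13 min + 2 h 50 min = 40 h 1 min.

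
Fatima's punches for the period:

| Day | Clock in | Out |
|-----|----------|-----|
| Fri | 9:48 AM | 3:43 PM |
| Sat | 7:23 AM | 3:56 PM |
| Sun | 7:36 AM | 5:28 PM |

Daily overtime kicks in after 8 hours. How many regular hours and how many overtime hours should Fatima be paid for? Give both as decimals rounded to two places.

Regular 21.92 hours, overtime 2.42 hours

Fri: 9:48 AM–3:43 PM = 5 h 55 min
Sat: 7:23 AM–3:56 PM = 8 h 33 min
Sun: 7:36 AM–5:28 PM = 9 h 52 min
Fri reg 5 h 55 min / OT 0 h 0 min; Sat reg 8 h 0 min / OT 0 h 33 min; Sun reg 8 h 0 min / OT 1 h 52 min.
Totals: regular 21 h 55 min, overtime 2 h 25 min.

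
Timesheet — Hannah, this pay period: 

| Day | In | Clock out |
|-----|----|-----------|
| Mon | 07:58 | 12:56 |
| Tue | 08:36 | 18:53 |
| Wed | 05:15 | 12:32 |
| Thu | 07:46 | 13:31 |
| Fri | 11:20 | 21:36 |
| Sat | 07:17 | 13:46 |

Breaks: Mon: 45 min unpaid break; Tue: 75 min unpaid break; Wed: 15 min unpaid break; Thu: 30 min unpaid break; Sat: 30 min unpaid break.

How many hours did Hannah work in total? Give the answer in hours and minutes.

41 h 47 min

Mon: 07:58–12:56 = 4 h 58 min; less 45 min break → 4 h 13 min
Tue: 08:36–18:53 = 10 h 17 min; less 75 min break → 9 h 2 min
Wed: 05:15–12:32 = 7 h 17 min; less 15 min break → 7 h 2 min
Thu: 07:46–13:31 = 5 h 45 min; less 30 min break → 5 h 15 min
Fri: 11:20–21:36 = 10 h 16 min
Sat: 07:17–13:46 = 6 h 29 min; less 30 min break → 5 h 59 min
Total: 4 h 13 min + 9 h 2 min + 7 h 2 min + 5 h 15 min + 10 h 16 min + 5 h 59 min = 41 h 47 min.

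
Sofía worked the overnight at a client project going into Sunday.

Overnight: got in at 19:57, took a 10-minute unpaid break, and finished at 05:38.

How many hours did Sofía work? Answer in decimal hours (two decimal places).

Overnight: 19:57 → midnight = 4 h 3 min; midnight → 05:38 = 5 h 38 min; span 9 h 41 min; less 10 min break → 9 h 31 min

9.52 hours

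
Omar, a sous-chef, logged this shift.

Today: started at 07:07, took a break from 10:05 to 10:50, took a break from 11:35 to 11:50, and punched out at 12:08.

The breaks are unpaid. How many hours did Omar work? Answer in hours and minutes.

4 h 1 min

Today: 07:07–12:08 = 5 h 1 min; less 60 min break → 4 h 1 min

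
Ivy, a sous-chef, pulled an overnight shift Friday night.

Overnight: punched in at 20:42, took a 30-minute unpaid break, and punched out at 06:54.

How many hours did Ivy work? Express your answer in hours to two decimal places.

Overnight: 20:42 → midnight = 3 h 18 min; midnight → 06:54 = 6 h 54 min; span 10 h 12 min; less 30 min break → 9 h 42 min

9.70 hours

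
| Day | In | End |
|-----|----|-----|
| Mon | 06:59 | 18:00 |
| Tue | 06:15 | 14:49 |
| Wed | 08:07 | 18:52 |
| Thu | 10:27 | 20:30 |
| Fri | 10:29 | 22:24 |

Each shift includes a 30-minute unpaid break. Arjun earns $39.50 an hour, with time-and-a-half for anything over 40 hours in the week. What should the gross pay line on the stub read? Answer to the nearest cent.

Mon: 06:59–18:00 = 11 h 1 min; less 30 min break → 10 h 31 min
Tue: 06:15–14:49 = 8 h 34 min; less 30 min break → 8 h 4 min
Wed: 08:07–18:52 = 10 h 45 min; less 30 min break → 10 h 15 min
Thu: 10:27–20:30 = 10 h 3 min; less 30 min break → 9 h 33 min
Fri: 10:29–22:24 = 11 h 55 min; less 30 min break → 11 h 25 min
Total worked: 49 h 48 min = 2988 min.
Regular 40 h 0 min = 2400 min at $39.50/h; overtime 9 h 48 min = 588 min at $59.25/h.
Pay = (2400 × $39.50 + 588 × $59.25) ÷ 60 = $2160.65.

$2160.65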